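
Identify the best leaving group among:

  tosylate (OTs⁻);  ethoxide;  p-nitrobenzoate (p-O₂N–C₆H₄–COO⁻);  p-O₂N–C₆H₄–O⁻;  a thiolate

tosylate (OTs⁻)

Rank by basicity of the departing species: weakest base leaves most easily.
tosylate (OTs⁻): pKₐ(p-CH₃C₆H₄SO₃H (TsOH)) ≈ -2.8
p-nitrobenzoate (p-O₂N–C₆H₄–COO⁻): pKₐ(p-nitrobenzoic acid) ≈ 3.4
p-O₂N–C₆H₄–O⁻: pKₐ(p-nitrophenol) ≈ 7.2
a thiolate: pKₐ(RSH (a thiol)) ≈ 10.5
ethoxide: pKₐ(CH₃CH₂OH) ≈ 16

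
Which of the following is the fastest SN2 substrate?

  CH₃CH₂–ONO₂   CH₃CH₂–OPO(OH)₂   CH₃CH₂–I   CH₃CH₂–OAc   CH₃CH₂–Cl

CH₃CH₂–I

Identical carbon frameworks mean the comparison reduces to leaving-group quality.
The more stable X⁻ (or X) is on its own — i.e. the weaker a base it is — the better a leaving group it makes.
CH₃CH₂–I loses I⁻: pKₐ(HI) ≈ -10
CH₃CH₂–Cl loses Cl⁻: pKₐ(HCl) ≈ -7
CH₃CH₂–ONO₂ loses NO₃⁻: pKₐ(HNO₃) ≈ -1.3
CH₃CH₂–OPO(OH)₂ loses H₂PO₄⁻: pKₐ(H₃PO₄) ≈ 2.1
CH₃CH₂–OAc loses AcO⁻: pKₐ(CH₃COOH) ≈ 4.8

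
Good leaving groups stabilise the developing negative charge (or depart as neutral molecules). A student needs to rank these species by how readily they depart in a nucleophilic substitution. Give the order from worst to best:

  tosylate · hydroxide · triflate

hydroxide < tosylate < triflate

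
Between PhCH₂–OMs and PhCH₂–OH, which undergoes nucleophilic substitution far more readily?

PhCH₂–OMs

From PhCH₂–OH the departing group would be OH⁻ (pKₐ(H₂O) ≈ 15.7). Strong base; essentially never leaves without prior activation.
From PhCH₂–OMs the leaving group is OMs⁻ (pKₐ(CH₃SO₃H (MsOH)) ≈ -1.9). Resonance-delocalised alkanesulfonate.
(In practice PhCH₂–OMs is made from PhCH₂–OH by treatment with MsCl / Et₃N, converting the hydroxyl into a mesylate.)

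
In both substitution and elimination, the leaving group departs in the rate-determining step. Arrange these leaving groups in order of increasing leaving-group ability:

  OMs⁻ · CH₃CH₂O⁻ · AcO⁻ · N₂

Leaving-group ability tracks the stability of the departed species; conjugate-acid pKₐ is the usual yardstick (lower pKₐ → better LG).
N₂: no meaningful conjugate acid; N₂ departs as an exceptionally stable neutral molecule
OMs⁻: pKₐ(CH₃SO₃H (MsOH)) ≈ -1.9
AcO⁻: pKₐ(CH₃COOH) ≈ 4.8
CH₃CH₂O⁻: pKₐ(CH₃CH₂OH) ≈ 16
Listed from poorest to best leaving group as asked.

CH₃CH₂O⁻ < AcO⁻ < OMs⁻ < N₂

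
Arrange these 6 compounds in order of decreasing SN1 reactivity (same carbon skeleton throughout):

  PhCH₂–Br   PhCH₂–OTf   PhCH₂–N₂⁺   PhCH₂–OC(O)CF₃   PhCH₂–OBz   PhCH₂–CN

PhCH₂–N₂⁺ > PhCH₂–OTf > PhCH₂–Br > PhCH₂–OC(O)CF₃ > PhCH₂–OBz > PhCH₂–CN

Identical carbon frameworks mean the comparison reduces to leaving-group quality.
Leaving-group ability tracks the stability of the departed species; conjugate-acid pKₐ is the usual yardstick (lower pKₐ → better LG).
PhCH₂–N₂⁺ loses N₂: no meaningful conjugate acid; N₂ departs as an exceptionally stable neutral molecule
PhCH₂–OTf loses OTf⁻: pKₐ(CF₃SO₃H (triflic acid)) ≈ -14
PhCH₂–Br loses Br⁻: pKₐ(HBr) ≈ -9
PhCH₂–OC(O)CF₃ loses CF₃COO⁻: pKₐ(CF₃COOH) ≈ 0.2
PhCH₂–OBz loses PhCOO⁻: pKₐ(C₆H₅COOH) ≈ 4.2
PhCH₂–CN loses CN⁻: pKₐ(HCN) ≈ 9.2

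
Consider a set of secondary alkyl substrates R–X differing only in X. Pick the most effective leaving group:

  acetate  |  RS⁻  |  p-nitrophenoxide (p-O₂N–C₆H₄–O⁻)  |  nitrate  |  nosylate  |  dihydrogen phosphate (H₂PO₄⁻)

nosylate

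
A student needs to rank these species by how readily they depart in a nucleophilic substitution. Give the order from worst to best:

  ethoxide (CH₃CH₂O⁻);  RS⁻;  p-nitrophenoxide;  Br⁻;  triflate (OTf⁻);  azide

ethoxide (CH₃CH₂O⁻) < RS⁻ < p-nitrophenoxide < azide < Br⁻ < triflate (OTf⁻)

Rank by basicity of the departing species: weakest base leaves most easily.
triflate (OTf⁻): pKₐ(CF₃SO₃H (triflic acid)) ≈ -14 — charge spread over three oxygens and a CF₃ group; the premier leaving group in synthesis
Br⁻: pKₐ(HBr) ≈ -9 — weak base; good leaving group
azide: pKₐ(HN₃) ≈ 4.7
p-nitrophenoxide: pKₐ(p-nitrophenol) ≈ 7.2
RS⁻: pKₐ(RSH (a thiol)) ≈ 10.5 — moderately basic; rarely leaves without activation
ethoxide (CH₃CH₂O⁻): pKₐ(CH₃CH₂OH) ≈ 16 — strong base; alkoxides do not leave unassisted
Reversing gives the worst-to-best order requested.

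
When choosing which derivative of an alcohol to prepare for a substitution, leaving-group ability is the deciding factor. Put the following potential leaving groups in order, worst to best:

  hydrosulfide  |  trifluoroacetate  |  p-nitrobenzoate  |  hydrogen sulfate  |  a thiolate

hydrogen sulfate: pKₐ(H₂SO₄) ≈ -3 — conjugate base of a strong mineral acid
trifluoroacetate: pKₐ(CF₃COOH) ≈ 0.2
p-nitrobenzoate: pKₐ(p-nitrobenzoic acid) ≈ 3.4 — electron-withdrawing nitro group stabilises the carboxylate
hydrosulfide: pKₐ(H₂S) ≈ 7 — larger and more polarisable than the oxygen analogue
a thiolate: pKₐ(RSH (a thiol)) ≈ 10.5 — moderately basic; rarely leaves without activation
Reversing gives the worst-to-best order requested.

a thiolate < hydrosulfide < p-nitrobenzoate < trifluoroacetate < hydrogen sulfate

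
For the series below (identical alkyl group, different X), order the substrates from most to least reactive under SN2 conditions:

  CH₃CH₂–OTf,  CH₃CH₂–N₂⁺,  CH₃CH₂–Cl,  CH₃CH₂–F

The skeletons are identical, so relative rate is governed entirely by leaving-group ability.
The more stable X⁻ (or X) is on its own — i.e. the weaker a base it is — the better a leaving group it makes.
CH₃CH₂–N₂⁺ loses N₂: no meaningful conjugate acid; N₂ departs as an exceptionally stable neutral molecule
CH₃CH₂–OTf loses OTf⁻: pKₐ(CF₃SO₃H (triflic acid)) ≈ -14
CH₃CH₂–Cl loses Cl⁻: pKₐ(HCl) ≈ -7
CH₃CH₂–F loses F⁻: pKₐ(HF) ≈ 3.2

CH₃CH₂–N₂⁺ > CH₃CH₂–OTf > CH₃CH₂–Cl > CH₃CH₂–F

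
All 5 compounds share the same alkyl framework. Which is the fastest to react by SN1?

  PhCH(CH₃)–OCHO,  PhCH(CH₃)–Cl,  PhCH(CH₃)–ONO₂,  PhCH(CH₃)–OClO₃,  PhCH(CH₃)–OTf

With the same alkyl group throughout, only the leaving group differentiates the rates.
A good leaving group is a weak base: the lower the pKₐ of its conjugate acid, the more readily it departs.
PhCH(CH₃)–OTf loses OTf⁻: pKₐ(CF₃SO₃H (triflic acid)) ≈ -14
PhCH(CH₃)–OClO₃ loses ClO₄⁻: pKₐ(HClO₄) ≈ -10
PhCH(CH₃)–Cl loses Cl⁻: pKₐ(HCl) ≈ -7
PhCH(CH₃)–ONO₂ loses NO₃⁻: pKₐ(HNO₃) ≈ -1.3
PhCH(CH₃)–OCHO loses HCOO⁻: pKₐ(HCOOH) ≈ 3.8

PhCH(CH₃)–OTf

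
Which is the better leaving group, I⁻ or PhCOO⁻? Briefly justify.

I⁻ is the better leaving group.
pKₐ(HI) ≈ -10 versus pKₐ(C₆H₅COOH) ≈ 4.2: I⁻ is the much weaker base.
Large, highly polarisable; very weak base.

I⁻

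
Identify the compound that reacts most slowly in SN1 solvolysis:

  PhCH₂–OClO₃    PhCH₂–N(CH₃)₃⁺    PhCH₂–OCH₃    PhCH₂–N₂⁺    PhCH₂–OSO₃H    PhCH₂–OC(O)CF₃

PhCH₂–OCH₃

The skeletons are identical, so relative rate is governed entirely by leaving-group ability.
Leaving-group ability tracks the stability of the departed species; conjugate-acid pKₐ is the usual yardstick (lower pKₐ → better LG).
PhCH₂–N₂⁺ loses N₂: no meaningful conjugate acid; N₂ departs as an exceptionally stable neutral molecule
PhCH₂–OClO₃ loses ClO₄⁻: pKₐ(HClO₄) ≈ -10
PhCH₂–OSO₃H loses HSO₄⁻: pKₐ(H₂SO₄) ≈ -3
PhCH₂–OC(O)CF₃ loses CF₃COO⁻: pKₐ(CF₃COOH) ≈ 0.2
PhCH₂–N(CH₃)₃⁺ loses NR'₃: pKₐ(R'₃NH⁺) ≈ 10.7
PhCH₂–OCH₃ loses CH₃O⁻: pKₐ(CH₃OH) ≈ 15.5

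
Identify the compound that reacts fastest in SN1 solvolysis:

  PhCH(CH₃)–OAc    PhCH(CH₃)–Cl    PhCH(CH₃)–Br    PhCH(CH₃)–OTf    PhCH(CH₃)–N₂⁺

PhCH(CH₃)–N₂⁺

Identical carbon frameworks mean the comparison reduces to leaving-group quality.
The more stable X⁻ (or X) is on its own — i.e. the weaker a base it is — the better a leaving group it makes.
PhCH(CH₃)–N₂⁺ loses N₂: no meaningful conjugate acid; N₂ departs as an exceptionally stable neutral molecule
PhCH(CH₃)–OTf loses OTf⁻: pKₐ(CF₃SO₃H (triflic acid)) ≈ -14
PhCH(CH₃)–Br loses Br⁻: pKₐ(HBr) ≈ -9
PhCH(CH₃)–Cl loses Cl⁻: pKₐ(HCl) ≈ -7
PhCH(CH₃)–OAc loses AcO⁻: pKₐ(CH₃COOH) ≈ 4.8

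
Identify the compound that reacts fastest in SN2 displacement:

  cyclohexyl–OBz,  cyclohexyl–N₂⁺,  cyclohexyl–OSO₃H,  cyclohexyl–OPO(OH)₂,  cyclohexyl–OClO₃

The skeletons are identical, so relative rate is governed entirely by leaving-group ability.
The more stable X⁻ (or X) is on its own — i.e. the weaker a base it is — the better a leaving group it makes.
cyclohexyl–N₂⁺ loses N₂: no meaningful conjugate acid; N₂ departs as an exceptionally stable neutral molecule
cyclohexyl–OClO₃ loses ClO₄⁻: pKₐ(HClO₄) ≈ -10
cyclohexyl–OSO₃H loses HSO₄⁻: pKₐ(H₂SO₄) ≈ -3
cyclohexyl–OPO(OH)₂ loses H₂PO₄⁻: pKₐ(H₃PO₄) ≈ 2.1
cyclohexyl–OBz loses PhCOO⁻: pKₐ(C₆H₅COOH) ≈ 4.2

cyclohexyl–N₂⁺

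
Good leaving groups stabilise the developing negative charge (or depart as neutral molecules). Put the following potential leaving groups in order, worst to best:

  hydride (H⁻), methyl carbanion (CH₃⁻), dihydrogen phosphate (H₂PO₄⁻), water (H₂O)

methyl carbanion (CH₃⁻) < hydride (H⁻) < dihydrogen phosphate (H₂PO₄⁻) < water (H₂O)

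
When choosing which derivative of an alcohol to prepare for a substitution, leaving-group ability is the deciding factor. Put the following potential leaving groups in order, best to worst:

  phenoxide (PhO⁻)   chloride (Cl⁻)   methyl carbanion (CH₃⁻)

chloride (Cl⁻) > phenoxide (PhO⁻) > methyl carbanion (CH₃⁻)

Leaving-group ability tracks the stability of the departed species; conjugate-acid pKₐ is the usual yardstick (lower pKₐ → better LG).
chloride (Cl⁻): pKₐ(HCl) ≈ -7
phenoxide (PhO⁻): pKₐ(C₆H₅OH (phenol)) ≈ 10
methyl carbanion (CH₃⁻): pKₐ(CH₄) ≈ 48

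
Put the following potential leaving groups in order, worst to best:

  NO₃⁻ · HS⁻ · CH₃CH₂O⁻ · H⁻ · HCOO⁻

H⁻ < CH₃CH₂O⁻ < HS⁻ < HCOO⁻ < NO₃⁻

A good leaving group is a weak base: the lower the pKₐ of its conjugate acid, the more readily it departs.
NO₃⁻: pKₐ(HNO₃) ≈ -1.3
HCOO⁻: pKₐ(HCOOH) ≈ 3.8
HS⁻: pKₐ(H₂S) ≈ 7 — larger and more polarisable than the oxygen analogue
CH₃CH₂O⁻: pKₐ(CH₃CH₂OH) ≈ 16
H⁻: pKₐ(H₂) ≈ 36 — extremely strong base; leaves only in special hydride-transfer contexts
Listed from poorest to best leaving group as asked.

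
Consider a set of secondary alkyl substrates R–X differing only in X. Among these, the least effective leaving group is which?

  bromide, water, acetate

Rank by basicity of the departing species: weakest base leaves most easily.
bromide: pKₐ(HBr) ≈ -9
water: pKₐ(H₃O⁺) ≈ -1.7
acetate: pKₐ(CH₃COOH) ≈ 4.8

acetate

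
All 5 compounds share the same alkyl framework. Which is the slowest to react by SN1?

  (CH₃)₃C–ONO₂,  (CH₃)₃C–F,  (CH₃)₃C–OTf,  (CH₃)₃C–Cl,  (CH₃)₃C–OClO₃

Identical carbon frameworks mean the comparison reduces to leaving-group quality.
Leaving-group ability tracks the stability of the departed species; conjugate-acid pKₐ is the usual yardstick (lower pKₐ → better LG).
(CH₃)₃C–OTf loses OTf⁻: pKₐ(CF₃SO₃H (triflic acid)) ≈ -14
(CH₃)₃C–OClO₃ loses ClO₄⁻: pKₐ(HClO₄) ≈ -10
(CH₃)₃C–Cl loses Cl⁻: pKₐ(HCl) ≈ -7
(CH₃)₃C–ONO₂ loses NO₃⁻: pKₐ(HNO₃) ≈ -1.3
(CH₃)₃C–F loses F⁻: pKₐ(HF) ≈ 3.2

(CH₃)₃C–F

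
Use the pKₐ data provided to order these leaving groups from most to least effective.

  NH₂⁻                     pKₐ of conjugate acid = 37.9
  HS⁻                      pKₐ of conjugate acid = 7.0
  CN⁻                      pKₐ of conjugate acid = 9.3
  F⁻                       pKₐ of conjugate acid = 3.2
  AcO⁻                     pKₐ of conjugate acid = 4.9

F⁻ > AcO⁻ > HS⁻ > CN⁻ > NH₂⁻

Lower conjugate-acid pKₐ ⇒ weaker base ⇒ better leaving group.
Sorting by the given values: F⁻ (3.2), AcO⁻ (4.9), HS⁻ (7.0), CN⁻ (9.3), NH₂⁻ (37.9).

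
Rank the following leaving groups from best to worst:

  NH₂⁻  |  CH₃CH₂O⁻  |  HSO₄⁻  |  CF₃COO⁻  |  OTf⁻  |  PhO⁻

OTf⁻ > HSO₄⁻ > CF₃COO⁻ > PhO⁻ > CH₃CH₂O⁻ > NH₂⁻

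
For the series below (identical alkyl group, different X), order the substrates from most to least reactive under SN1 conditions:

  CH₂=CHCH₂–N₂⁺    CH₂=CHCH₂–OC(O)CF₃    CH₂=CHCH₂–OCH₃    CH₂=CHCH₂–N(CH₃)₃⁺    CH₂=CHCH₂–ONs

With the same alkyl group throughout, only the leaving group differentiates the rates.
Leaving-group ability tracks the stability of the departed species; conjugate-acid pKₐ is the usual yardstick (lower pKₐ → better LG).
CH₂=CHCH₂–N₂⁺ loses N₂: no meaningful conjugate acid; N₂ departs as an exceptionally stable neutral molecule
CH₂=CHCH₂–ONs loses ONs⁻: pKₐ(p-O₂NC₆H₄SO₃H) ≈ -3.5
CH₂=CHCH₂–OC(O)CF₃ loses CF₃COO⁻: pKₐ(CF₃COOH) ≈ 0.2
CH₂=CHCH₂–N(CH₃)₃⁺ loses NR'₃: pKₐ(R'₃NH⁺) ≈ 10.7
CH₂=CHCH₂–OCH₃ loses CH₃O⁻: pKₐ(CH₃OH) ≈ 15.5

CH₂=CHCH₂–N₂⁺ > CH₂=CHCH₂–ONs > CH₂=CHCH₂–OC(O)CF₃ > CH₂=CHCH₂–N(CH₃)₃⁺ > CH₂=CHCH₂–OCH₃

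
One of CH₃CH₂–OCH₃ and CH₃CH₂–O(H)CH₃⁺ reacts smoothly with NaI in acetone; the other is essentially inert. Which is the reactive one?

CH₃CH₂–O(H)CH₃⁺

From CH₃CH₂–OCH₃ the departing group would be CH₃O⁻ (pKₐ(CH₃OH) ≈ 15.5). Strong base; alkoxides do not leave unassisted.
From CH₃CH₂–O(H)CH₃⁺ the leaving group is R'OH (pKₐ(R'OH₂⁺) ≈ -2.4). Neutral; leaves from a protonated ether (an oxonium ion, R–O(H)R'⁺).
(In practice CH₃CH₂–O(H)CH₃⁺ is made from CH₃CH₂–OCH₃ by protonation with concentrated HI, allowing neutral methanol, rather than methoxide, to depart.)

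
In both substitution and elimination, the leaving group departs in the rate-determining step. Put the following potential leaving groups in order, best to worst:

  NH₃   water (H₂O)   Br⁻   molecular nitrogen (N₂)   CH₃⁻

molecular nitrogen (N₂) > Br⁻ > water (H₂O) > NH₃ > CH₃⁻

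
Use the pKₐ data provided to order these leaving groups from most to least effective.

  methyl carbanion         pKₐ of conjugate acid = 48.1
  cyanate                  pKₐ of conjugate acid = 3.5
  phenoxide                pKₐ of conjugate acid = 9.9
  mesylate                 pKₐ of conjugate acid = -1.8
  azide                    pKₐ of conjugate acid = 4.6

mesylate > cyanate > azide > phenoxide > methyl carbanion

Lower conjugate-acid pKₐ ⇒ weaker base ⇒ better leaving group.
Sorting by the given values: mesylate (-1.8), cyanate (3.5), azide (4.6), phenoxide (9.9), methyl carbanion (48.1).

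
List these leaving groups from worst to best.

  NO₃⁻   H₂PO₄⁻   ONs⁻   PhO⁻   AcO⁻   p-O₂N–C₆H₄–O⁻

PhO⁻ < p-O₂N–C₆H₄–O⁻ < AcO⁻ < H₂PO₄⁻ < NO₃⁻ < ONs⁻

The more stable X⁻ (or X) is on its own — i.e. the weaker a base it is — the better a leaving group it makes.
ONs⁻: pKₐ(p-O₂NC₆H₄SO₃H) ≈ -3.5
NO₃⁻: pKₐ(HNO₃) ≈ -1.3
H₂PO₄⁻: pKₐ(H₃PO₄) ≈ 2.1
AcO⁻: pKₐ(CH₃COOH) ≈ 4.8
p-O₂N–C₆H₄–O⁻: pKₐ(p-nitrophenol) ≈ 7.2
PhO⁻: pKₐ(C₆H₅OH (phenol)) ≈ 10 — resonance into the ring helps, but still a poor LG
Listed from poorest to best leaving group as asked.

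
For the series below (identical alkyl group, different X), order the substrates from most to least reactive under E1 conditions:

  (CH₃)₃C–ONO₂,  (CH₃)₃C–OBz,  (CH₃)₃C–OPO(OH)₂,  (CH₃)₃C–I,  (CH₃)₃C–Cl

(CH₃)₃C–I > (CH₃)₃C–Cl > (CH₃)₃C–ONO₂ > (CH₃)₃C–OPO(OH)₂ > (CH₃)₃C–OBz

Identical carbon frameworks mean the comparison reduces to leaving-group quality.
Leaving-group ability tracks the stability of the departed species; conjugate-acid pKₐ is the usual yardstick (lower pKₐ → better LG).
(CH₃)₃C–I loses I⁻: pKₐ(HI) ≈ -10
(CH₃)₃C–Cl loses Cl⁻: pKₐ(HCl) ≈ -7
(CH₃)₃C–ONO₂ loses NO₃⁻: pKₐ(HNO₃) ≈ -1.3
(CH₃)₃C–OPO(OH)₂ loses H₂PO₄⁻: pKₐ(H₃PO₄) ≈ 2.1
(CH₃)₃C–OBz loses PhCOO⁻: pKₐ(C₆H₅COOH) ≈ 4.2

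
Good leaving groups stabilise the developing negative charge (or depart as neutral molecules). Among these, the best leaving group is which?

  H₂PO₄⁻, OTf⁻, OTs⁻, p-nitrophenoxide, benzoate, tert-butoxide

OTf⁻

The more stable X⁻ (or X) is on its own — i.e. the weaker a base it is — the better a leaving group it makes.
OTf⁻: pKₐ(CF₃SO₃H (triflic acid)) ≈ -14
OTs⁻: pKₐ(p-CH₃C₆H₄SO₃H (TsOH)) ≈ -2.8
H₂PO₄⁻: pKₐ(H₃PO₄) ≈ 2.1
benzoate: pKₐ(C₆H₅COOH) ≈ 4.2
p-nitrophenoxide: pKₐ(p-nitrophenol) ≈ 7.2
tert-butoxide: pKₐ(t-BuOH) ≈ 18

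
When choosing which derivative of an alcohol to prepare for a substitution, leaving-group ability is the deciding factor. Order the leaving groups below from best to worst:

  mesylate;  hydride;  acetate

mesylate > acetate > hydride

The more stable X⁻ (or X) is on its own — i.e. the weaker a base it is — the better a leaving group it makes.
mesylate: pKₐ(CH₃SO₃H (MsOH)) ≈ -1.9
acetate: pKₐ(CH₃COOH) ≈ 4.8
hydride: pKₐ(H₂) ≈ 36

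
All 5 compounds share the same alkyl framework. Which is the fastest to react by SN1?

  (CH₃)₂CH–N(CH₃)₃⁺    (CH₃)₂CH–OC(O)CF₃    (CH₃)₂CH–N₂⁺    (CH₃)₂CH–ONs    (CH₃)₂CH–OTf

The skeletons are identical, so relative rate is governed entirely by leaving-group ability.
Leaving-group ability tracks the stability of the departed species; conjugate-acid pKₐ is the usual yardstick (lower pKₐ → better LG).
(CH₃)₂CH–N₂⁺ loses N₂: no meaningful conjugate acid; N₂ departs as an exceptionally stable neutral molecule
(CH₃)₂CH–OTf loses OTf⁻: pKₐ(CF₃SO₃H (triflic acid)) ≈ -14
(CH₃)₂CH–ONs loses ONs⁻: pKₐ(p-O₂NC₆H₄SO₃H) ≈ -3.5
(CH₃)₂CH–OC(O)CF₃ loses CF₃COO⁻: pKₐ(CF₃COOH) ≈ 0.2
(CH₃)₂CH–N(CH₃)₃⁺ loses NR'₃: pKₐ(R'₃NH⁺) ≈ 10.7

(CH₃)₂CH–N₂⁺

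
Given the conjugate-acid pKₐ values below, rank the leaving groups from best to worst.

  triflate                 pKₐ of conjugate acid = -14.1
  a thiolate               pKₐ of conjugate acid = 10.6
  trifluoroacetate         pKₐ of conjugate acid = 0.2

triflate > trifluoroacetate > a thiolate

Lower conjugate-acid pKₐ ⇒ weaker base ⇒ better leaving group.
Sorting by the given values: triflate (-14.1), trifluoroacetate (0.2), a thiolate (10.6).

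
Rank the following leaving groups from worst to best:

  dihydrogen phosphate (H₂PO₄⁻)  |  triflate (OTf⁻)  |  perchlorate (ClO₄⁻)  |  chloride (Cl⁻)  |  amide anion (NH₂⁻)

A good leaving group is a weak base: the lower the pKₐ of its conjugate acid, the more readily it departs.
triflate (OTf⁻): pKₐ(CF₃SO₃H (triflic acid)) ≈ -14 — charge spread over three oxygens and a CF₃ group; the premier leaving group in synthesis
perchlorate (ClO₄⁻): pKₐ(HClO₄) ≈ -10
chloride (Cl⁻): pKₐ(HCl) ≈ -7 — moderately weak base
dihydrogen phosphate (H₂PO₄⁻): pKₐ(H₃PO₄) ≈ 2.1 — moderate base; biological leaving group after further activation
amide anion (NH₂⁻): pKₐ(NH₃) ≈ 38
The question asks for worst first, so the sequence is read in increasing leaving-group ability.

amide anion (NH₂⁻) < dihydrogen phosphate (H₂PO₄⁻) < chloride (Cl⁻) < perchlorate (ClO₄⁻) < triflate (OTf⁻)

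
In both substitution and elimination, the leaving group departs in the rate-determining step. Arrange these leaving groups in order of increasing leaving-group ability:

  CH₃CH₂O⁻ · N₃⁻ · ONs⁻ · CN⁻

CH₃CH₂O⁻ < CN⁻ < N₃⁻ < ONs⁻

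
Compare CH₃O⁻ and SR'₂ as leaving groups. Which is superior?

SR'₂ is the better leaving group.
pKₐ(R'₂SH⁺) ≈ -7 versus pKₐ(CH₃OH) ≈ 15.5: SR'₂ is the much weaker base.
Neutral; leaves from a sulfonium salt (R–SR'₂⁺).

SR'₂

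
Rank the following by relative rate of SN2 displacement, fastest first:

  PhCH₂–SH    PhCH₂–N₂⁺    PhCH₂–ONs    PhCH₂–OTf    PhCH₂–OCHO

The skeletons are identical, so relative rate is governed entirely by leaving-group ability.
Leaving-group ability tracks the stability of the departed species; conjugate-acid pKₐ is the usual yardstick (lower pKₐ → better LG).
PhCH₂–N₂⁺ loses N₂: no meaningful conjugate acid; N₂ departs as an exceptionally stable neutral molecule
PhCH₂–OTf loses OTf⁻: pKₐ(CF₃SO₃H (triflic acid)) ≈ -14
PhCH₂–ONs loses ONs⁻: pKₐ(p-O₂NC₆H₄SO₃H) ≈ -3.5
PhCH₂–OCHO loses HCOO⁻: pKₐ(HCOOH) ≈ 3.8
PhCH₂–SH loses HS⁻: pKₐ(H₂S) ≈ 7

PhCH₂–N₂⁺ > PhCH₂–OTf > PhCH₂–ONs > PhCH₂–OCHO > PhCH₂–SH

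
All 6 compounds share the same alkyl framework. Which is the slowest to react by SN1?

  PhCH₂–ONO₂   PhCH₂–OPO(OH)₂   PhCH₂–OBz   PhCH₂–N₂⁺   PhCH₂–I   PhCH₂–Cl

PhCH₂–OBz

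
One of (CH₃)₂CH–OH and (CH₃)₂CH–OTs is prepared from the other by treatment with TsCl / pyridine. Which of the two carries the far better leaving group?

From (CH₃)₂CH–OH the departing group would be OH⁻ (pKₐ(H₂O) ≈ 15.7). Strong base; essentially never leaves without prior activation.
From (CH₃)₂CH–OTs the leaving group is OTs⁻ (pKₐ(p-CH₃C₆H₄SO₃H (TsOH)) ≈ -2.8). Resonance-delocalised arenesulfonate.
Treatment with TsCl / pyridine works by converting the hydroxyl into a tosylate, making (CH₃)₂CH–OTs enormously more reactive.

(CH₃)₂CH–OTs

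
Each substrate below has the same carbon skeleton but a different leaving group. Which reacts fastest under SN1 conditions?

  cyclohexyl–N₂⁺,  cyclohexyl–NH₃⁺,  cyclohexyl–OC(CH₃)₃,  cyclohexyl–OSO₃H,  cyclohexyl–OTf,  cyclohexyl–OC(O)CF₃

cyclohexyl–N₂⁺

With the same alkyl group throughout, only the leaving group differentiates the rates.
The more stable X⁻ (or X) is on its own — i.e. the weaker a base it is — the better a leaving group it makes.
cyclohexyl–N₂⁺ loses N₂: no meaningful conjugate acid; N₂ departs as an exceptionally stable neutral molecule
cyclohexyl–OTf loses OTf⁻: pKₐ(CF₃SO₃H (triflic acid)) ≈ -14
cyclohexyl–OSO₃H loses HSO₄⁻: pKₐ(H₂SO₄) ≈ -3
cyclohexyl–OC(O)CF₃ loses CF₃COO⁻: pKₐ(CF₃COOH) ≈ 0.2
cyclohexyl–NH₃⁺ loses NH₃: pKₐ(NH₄⁺) ≈ 9.2
cyclohexyl–OC(CH₃)₃ loses (CH₃)₃CO⁻: pKₐ(t-BuOH) ≈ 18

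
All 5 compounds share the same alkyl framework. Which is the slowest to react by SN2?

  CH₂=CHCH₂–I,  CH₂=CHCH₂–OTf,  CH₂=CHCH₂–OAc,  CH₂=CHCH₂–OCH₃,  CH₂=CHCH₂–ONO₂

CH₂=CHCH₂–OCH₃

The skeletons are identical, so relative rate is governed entirely by leaving-group ability.
The more stable X⁻ (or X) is on its own — i.e. the weaker a base it is — the better a leaving group it makes.
CH₂=CHCH₂–OTf loses OTf⁻: pKₐ(CF₃SO₃H (triflic acid)) ≈ -14
CH₂=CHCH₂–I loses I⁻: pKₐ(HI) ≈ -10
CH₂=CHCH₂–ONO₂ loses NO₃⁻: pKₐ(HNO₃) ≈ -1.3
CH₂=CHCH₂–OAc loses AcO⁻: pKₐ(CH₃COOH) ≈ 4.8
CH₂=CHCH₂–OCH₃ loses CH₃O⁻: pKₐ(CH₃OH) ≈ 15.5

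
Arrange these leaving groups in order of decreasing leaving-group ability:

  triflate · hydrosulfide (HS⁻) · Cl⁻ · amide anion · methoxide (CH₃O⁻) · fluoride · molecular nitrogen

molecular nitrogen > triflate > Cl⁻ > fluoride > hydrosulfide (HS⁻) > methoxide (CH₃O⁻) > amide anion

Leaving-group ability tracks the stability of the departed species; conjugate-acid pKₐ is the usual yardstick (lower pKₐ → better LG).
molecular nitrogen: no meaningful conjugate acid; N₂ departs as an exceptionally stable neutral molecule
triflate: pKₐ(CF₃SO₃H (triflic acid)) ≈ -14
Cl⁻: pKₐ(HCl) ≈ -7
fluoride: pKₐ(HF) ≈ 3.2
hydrosulfide (HS⁻): pKₐ(H₂S) ≈ 7
methoxide (CH₃O⁻): pKₐ(CH₃OH) ≈ 15.5
amide anion: pKₐ(NH₃) ≈ 38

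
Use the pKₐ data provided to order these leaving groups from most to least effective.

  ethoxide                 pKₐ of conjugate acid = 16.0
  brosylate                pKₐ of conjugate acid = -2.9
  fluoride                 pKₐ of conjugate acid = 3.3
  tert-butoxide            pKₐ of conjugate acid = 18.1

brosylate > fluoride > ethoxide > tert-butoxide

Lower conjugate-acid pKₐ ⇒ weaker base ⇒ better leaving group.
Sorting by the given values: brosylate (-2.9), fluoride (3.3), ethoxide (16.0), tert-butoxide (18.1).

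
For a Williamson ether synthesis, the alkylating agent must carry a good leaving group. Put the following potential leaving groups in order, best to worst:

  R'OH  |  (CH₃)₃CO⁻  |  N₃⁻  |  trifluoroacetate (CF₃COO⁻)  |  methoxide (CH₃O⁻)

R'OH > trifluoroacetate (CF₃COO⁻) > N₃⁻ > methoxide (CH₃O⁻) > (CH₃)₃CO⁻

A good leaving group is a weak base: the lower the pKₐ of its conjugate acid, the more readily it departs.
R'OH: pKₐ(R'OH₂⁺) ≈ -2.4
trifluoroacetate (CF₃COO⁻): pKₐ(CF₃COOH) ≈ 0.2 — strongly electron-withdrawing CF₃ stabilises the carboxylate
N₃⁻: pKₐ(HN₃) ≈ 4.7
methoxide (CH₃O⁻): pKₐ(CH₃OH) ≈ 15.5
(CH₃)₃CO⁻: pKₐ(t-BuOH) ≈ 18 — bulky, strongly basic alkoxide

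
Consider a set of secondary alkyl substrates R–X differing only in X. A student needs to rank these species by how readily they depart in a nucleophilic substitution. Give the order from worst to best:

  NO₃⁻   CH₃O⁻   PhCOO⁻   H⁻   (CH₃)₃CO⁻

NO₃⁻: pKₐ(HNO₃) ≈ -1.3 — resonance-delocalised over three oxygens
PhCOO⁻: pKₐ(C₆H₅COOH) ≈ 4.2 — aryl carboxylate
CH₃O⁻: pKₐ(CH₃OH) ≈ 15.5 — strong base; alkoxides do not leave unassisted
(CH₃)₃CO⁻: pKₐ(t-BuOH) ≈ 18 — bulky, strongly basic alkoxide
H⁻: pKₐ(H₂) ≈ 36
The question asks for worst first, so the sequence is read in increasing leaving-group ability.

H⁻ < (CH₃)₃CO⁻ < CH₃O⁻ < PhCOO⁻ < NO₃⁻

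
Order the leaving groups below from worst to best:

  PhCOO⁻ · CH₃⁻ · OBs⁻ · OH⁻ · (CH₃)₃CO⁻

Leaving-group ability tracks the stability of the departed species; conjugate-acid pKₐ is the usual yardstick (lower pKₐ → better LG).
OBs⁻: pKₐ(p-BrC₆H₄SO₃H) ≈ -2.8
PhCOO⁻: pKₐ(C₆H₅COOH) ≈ 4.2
OH⁻: pKₐ(H₂O) ≈ 15.7
(CH₃)₃CO⁻: pKₐ(t-BuOH) ≈ 18
CH₃⁻: pKₐ(CH₄) ≈ 48
Reversing gives the worst-to-best order requested.

CH₃⁻ < (CH₃)₃CO⁻ < OH⁻ < PhCOO⁻ < OBs⁻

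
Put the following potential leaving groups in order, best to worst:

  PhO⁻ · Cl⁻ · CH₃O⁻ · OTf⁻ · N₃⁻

Leaving-group ability tracks the stability of the departed species; conjugate-acid pKₐ is the usual yardstick (lower pKₐ → better LG).
OTf⁻: pKₐ(CF₃SO₃H (triflic acid)) ≈ -14 — charge spread over three oxygens and a CF₃ group; the premier leaving group in synthesis
Cl⁻: pKₐ(HCl) ≈ -7 — moderately weak base
N₃⁻: pKₐ(HN₃) ≈ 4.7 — linear, resonance-stabilised
PhO⁻: pKₐ(C₆H₅OH (phenol)) ≈ 10
CH₃O⁻: pKₐ(CH₃OH) ≈ 15.5 — strong base; alkoxides do not leave unassisted

OTf⁻ > Cl⁻ > N₃⁻ > PhO⁻ > CH₃O⁻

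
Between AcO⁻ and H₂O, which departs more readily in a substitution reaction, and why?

H₂O is the better leaving group.
pKₐ(H₃O⁺) ≈ -1.7 versus pKₐ(CH₃COOH) ≈ 4.8: H₂O is the much weaker base.
Neutral; leaves from a protonated alcohol (R–OH₂⁺).

H₂O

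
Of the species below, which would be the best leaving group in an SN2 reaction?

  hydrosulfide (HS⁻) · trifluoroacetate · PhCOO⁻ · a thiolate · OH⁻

trifluoroacetate

trifluoroacetate: pKₐ(CF₃COOH) ≈ 0.2
PhCOO⁻: pKₐ(C₆H₅COOH) ≈ 4.2
hydrosulfide (HS⁻): pKₐ(H₂S) ≈ 7
a thiolate: pKₐ(RSH (a thiol)) ≈ 10.5
OH⁻: pKₐ(H₂O) ≈ 15.7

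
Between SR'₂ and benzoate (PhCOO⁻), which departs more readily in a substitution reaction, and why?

SR'₂

SR'₂ is the better leaving group.
pKₐ(R'₂SH⁺) ≈ -7 versus pKₐ(C₆H₅COOH) ≈ 4.2: SR'₂ is the much weaker base.
Neutral; leaves from a sulfonium salt (R–SR'₂⁺).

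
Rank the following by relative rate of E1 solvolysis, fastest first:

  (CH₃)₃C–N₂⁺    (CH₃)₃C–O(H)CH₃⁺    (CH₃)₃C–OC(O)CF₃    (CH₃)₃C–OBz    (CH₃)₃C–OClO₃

(CH₃)₃C–N₂⁺ > (CH₃)₃C–OClO₃ > (CH₃)₃C–O(H)CH₃⁺ > (CH₃)₃C–OC(O)CF₃ > (CH₃)₃C–OBz

Same R in every case — rank the leaving groups.
The more stable X⁻ (or X) is on its own — i.e. the weaker a base it is — the better a leaving group it makes.
(CH₃)₃C–N₂⁺ loses N₂: no meaningful conjugate acid; N₂ departs as an exceptionally stable neutral molecule
(CH₃)₃C–OClO₃ loses ClO₄⁻: pKₐ(HClO₄) ≈ -10
(CH₃)₃C–O(H)CH₃⁺ loses R'OH: pKₐ(R'OH₂⁺) ≈ -2.4
(CH₃)₃C–OC(O)CF₃ loses CF₃COO⁻: pKₐ(CF₃COOH) ≈ 0.2
(CH₃)₃C–OBz loses PhCOO⁻: pKₐ(C₆H₅COOH) ≈ 4.2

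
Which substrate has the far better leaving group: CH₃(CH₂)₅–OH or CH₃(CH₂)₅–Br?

CH₃(CH₂)₅–Br

From CH₃(CH₂)₅–OH the departing group would be OH⁻ (pKₐ(H₂O) ≈ 15.7). Strong base; essentially never leaves without prior activation.
From CH₃(CH₂)₅–Br the leaving group is Br⁻ (pKₐ(HBr) ≈ -9). Weak base; good leaving group.
(In practice CH₃(CH₂)₅–Br is made from CH₃(CH₂)₅–OH by treatment with PBr₃, replacing the hydroxyl with bromide.)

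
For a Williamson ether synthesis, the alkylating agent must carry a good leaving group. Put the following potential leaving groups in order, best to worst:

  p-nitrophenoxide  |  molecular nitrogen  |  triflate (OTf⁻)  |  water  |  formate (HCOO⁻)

molecular nitrogen > triflate (OTf⁻) > water > formate (HCOO⁻) > p-nitrophenoxide

Rank by basicity of the departing species: weakest base leaves most easily.
molecular nitrogen: no meaningful conjugate acid; N₂ departs as an exceptionally stable neutral molecule
triflate (OTf⁻): pKₐ(CF₃SO₃H (triflic acid)) ≈ -14
water: pKₐ(H₃O⁺) ≈ -1.7 — neutral; leaves from a protonated alcohol (R–OH₂⁺)
formate (HCOO⁻): pKₐ(HCOOH) ≈ 3.8 — resonance-stabilised carboxylate
p-nitrophenoxide: pKₐ(p-nitrophenol) ≈ 7.2 — nitro group delocalises the charge; the classic chromogenic LG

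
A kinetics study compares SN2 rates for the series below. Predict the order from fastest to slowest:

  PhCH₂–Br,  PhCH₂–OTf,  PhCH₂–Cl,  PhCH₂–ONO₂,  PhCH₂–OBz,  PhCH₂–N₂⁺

PhCH₂–N₂⁺ > PhCH₂–OTf > PhCH₂–Br > PhCH₂–Cl > PhCH₂–ONO₂ > PhCH₂–OBz

The skeletons are identical, so relative rate is governed entirely by leaving-group ability.
A good leaving group is a weak base: the lower the pKₐ of its conjugate acid, the more readily it departs.
PhCH₂–N₂⁺ loses N₂: no meaningful conjugate acid; N₂ departs as an exceptionally stable neutral molecule
PhCH₂–OTf loses OTf⁻: pKₐ(CF₃SO₃H (triflic acid)) ≈ -14
PhCH₂–Br loses Br⁻: pKₐ(HBr) ≈ -9
PhCH₂–Cl loses Cl⁻: pKₐ(HCl) ≈ -7
PhCH₂–ONO₂ loses NO₃⁻: pKₐ(HNO₃) ≈ -1.3
PhCH₂–OBz loses PhCOO⁻: pKₐ(C₆H₅COOH) ≈ 4.2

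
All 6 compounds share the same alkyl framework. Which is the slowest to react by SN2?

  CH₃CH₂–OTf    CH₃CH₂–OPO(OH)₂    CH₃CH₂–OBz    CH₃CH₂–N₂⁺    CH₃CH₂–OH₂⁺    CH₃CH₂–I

CH₃CH₂–OBz

With the same alkyl group throughout, only the leaving group differentiates the rates.
Rank by basicity of the departing species: weakest base leaves most easily.
CH₃CH₂–N₂⁺ loses N₂: no meaningful conjugate acid; N₂ departs as an exceptionally stable neutral molecule
CH₃CH₂–OTf loses OTf⁻: pKₐ(CF₃SO₃H (triflic acid)) ≈ -14
CH₃CH₂–I loses I⁻: pKₐ(HI) ≈ -10
CH₃CH₂–OH₂⁺ loses H₂O: pKₐ(H₃O⁺) ≈ -1.7
CH₃CH₂–OPO(OH)₂ loses H₂PO₄⁻: pKₐ(H₃PO₄) ≈ 2.1
CH₃CH₂–OBz loses PhCOO⁻: pKₐ(C₆H₅COOH) ≈ 4.2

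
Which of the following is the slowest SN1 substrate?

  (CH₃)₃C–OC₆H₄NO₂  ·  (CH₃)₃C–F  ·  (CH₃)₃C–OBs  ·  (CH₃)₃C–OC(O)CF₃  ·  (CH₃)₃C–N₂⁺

The skeletons are identical, so relative rate is governed entirely by leaving-group ability.
Rank by basicity of the departing species: weakest base leaves most easily.
(CH₃)₃C–N₂⁺ loses N₂: no meaningful conjugate acid; N₂ departs as an exceptionally stable neutral molecule
(CH₃)₃C–OBs loses OBs⁻: pKₐ(p-BrC₆H₄SO₃H) ≈ -2.8
(CH₃)₃C–OC(O)CF₃ loses CF₃COO⁻: pKₐ(CF₃COOH) ≈ 0.2
(CH₃)₃C–F loses F⁻: pKₐ(HF) ≈ 3.2
(CH₃)₃C–OC₆H₄NO₂ loses p-O₂N–C₆H₄–O⁻: pKₐ(p-nitrophenol) ≈ 7.2

(CH₃)₃C–OC₆H₄NO₂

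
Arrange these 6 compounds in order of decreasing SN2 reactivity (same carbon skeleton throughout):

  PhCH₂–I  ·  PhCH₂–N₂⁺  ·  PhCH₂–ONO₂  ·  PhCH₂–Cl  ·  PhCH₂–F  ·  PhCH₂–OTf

PhCH₂–N₂⁺ > PhCH₂–OTf > PhCH₂–I > PhCH₂–Cl > PhCH₂–ONO₂ > PhCH₂–F

The skeletons are identical, so relative rate is governed entirely by leaving-group ability.
The more stable X⁻ (or X) is on its own — i.e. the weaker a base it is — the better a leaving group it makes.
PhCH₂–N₂⁺ loses N₂: no meaningful conjugate acid; N₂ departs as an exceptionally stable neutral molecule
PhCH₂–OTf loses OTf⁻: pKₐ(CF₃SO₃H (triflic acid)) ≈ -14
PhCH₂–I loses I⁻: pKₐ(HI) ≈ -10
PhCH₂–Cl loses Cl⁻: pKₐ(HCl) ≈ -7
PhCH₂–ONO₂ loses NO₃⁻: pKₐ(HNO₃) ≈ -1.3
PhCH₂–F loses F⁻: pKₐ(HF) ≈ 3.2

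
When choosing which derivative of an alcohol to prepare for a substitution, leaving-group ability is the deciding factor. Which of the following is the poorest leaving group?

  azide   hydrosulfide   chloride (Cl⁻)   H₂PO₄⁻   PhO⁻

PhO⁻

chloride (Cl⁻): pKₐ(HCl) ≈ -7
H₂PO₄⁻: pKₐ(H₃PO₄) ≈ 2.1
azide: pKₐ(HN₃) ≈ 4.7
hydrosulfide: pKₐ(H₂S) ≈ 7
PhO⁻: pKₐ(C₆H₅OH (phenol)) ≈ 10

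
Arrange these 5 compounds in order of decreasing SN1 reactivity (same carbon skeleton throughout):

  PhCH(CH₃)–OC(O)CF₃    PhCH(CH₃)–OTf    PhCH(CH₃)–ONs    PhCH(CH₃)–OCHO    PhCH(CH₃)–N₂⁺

PhCH(CH₃)–N₂⁺ > PhCH(CH₃)–OTf > PhCH(CH₃)–ONs > PhCH(CH₃)–OC(O)CF₃ > PhCH(CH₃)–OCHO

With the same alkyl group throughout, only the leaving group differentiates the rates.
A good leaving group is a weak base: the lower the pKₐ of its conjugate acid, the more readily it departs.
PhCH(CH₃)–N₂⁺ loses N₂: no meaningful conjugate acid; N₂ departs as an exceptionally stable neutral molecule
PhCH(CH₃)–OTf loses OTf⁻: pKₐ(CF₃SO₃H (triflic acid)) ≈ -14
PhCH(CH₃)–ONs loses ONs⁻: pKₐ(p-O₂NC₆H₄SO₃H) ≈ -3.5
PhCH(CH₃)–OC(O)CF₃ loses CF₃COO⁻: pKₐ(CF₃COOH) ≈ 0.2
PhCH(CH₃)–OCHO loses HCOO⁻: pKₐ(HCOOH) ≈ 3.8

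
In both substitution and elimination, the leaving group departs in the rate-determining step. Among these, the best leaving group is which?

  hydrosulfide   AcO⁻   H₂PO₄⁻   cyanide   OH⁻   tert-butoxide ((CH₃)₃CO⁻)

H₂PO₄⁻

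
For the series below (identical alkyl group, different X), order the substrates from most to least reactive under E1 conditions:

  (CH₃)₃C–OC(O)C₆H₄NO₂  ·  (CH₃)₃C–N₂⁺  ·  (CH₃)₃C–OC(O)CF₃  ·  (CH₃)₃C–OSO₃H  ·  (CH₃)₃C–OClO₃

(CH₃)₃C–N₂⁺ > (CH₃)₃C–OClO₃ > (CH₃)₃C–OSO₃H > (CH₃)₃C–OC(O)CF₃ > (CH₃)₃C–OC(O)C₆H₄NO₂

The skeletons are identical, so relative rate is governed entirely by leaving-group ability.
The more stable X⁻ (or X) is on its own — i.e. the weaker a base it is — the better a leaving group it makes.
(CH₃)₃C–N₂⁺ loses N₂: no meaningful conjugate acid; N₂ departs as an exceptionally stable neutral molecule
(CH₃)₃C–OClO₃ loses ClO₄⁻: pKₐ(HClO₄) ≈ -10
(CH₃)₃C–OSO₃H loses HSO₄⁻: pKₐ(H₂SO₄) ≈ -3
(CH₃)₃C–OC(O)CF₃ loses CF₃COO⁻: pKₐ(CF₃COOH) ≈ 0.2
(CH₃)₃C–OC(O)C₆H₄NO₂ loses p-O₂N–C₆H₄–COO⁻: pKₐ(p-nitrobenzoic acid) ≈ 3.4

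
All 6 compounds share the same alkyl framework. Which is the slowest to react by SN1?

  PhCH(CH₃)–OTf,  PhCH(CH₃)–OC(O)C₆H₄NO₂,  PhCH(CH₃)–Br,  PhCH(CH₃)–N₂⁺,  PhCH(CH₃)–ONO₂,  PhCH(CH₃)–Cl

PhCH(CH₃)–OC(O)C₆H₄NO₂

Identical carbon frameworks mean the comparison reduces to leaving-group quality.
The more stable X⁻ (or X) is on its own — i.e. the weaker a base it is — the better a leaving group it makes.
PhCH(CH₃)–N₂⁺ loses N₂: no meaningful conjugate acid; N₂ departs as an exceptionally stable neutral molecule
PhCH(CH₃)–OTf loses OTf⁻: pKₐ(CF₃SO₃H (triflic acid)) ≈ -14
PhCH(CH₃)–Br loses Br⁻: pKₐ(HBr) ≈ -9
PhCH(CH₃)–Cl loses Cl⁻: pKₐ(HCl) ≈ -7
PhCH(CH₃)–ONO₂ loses NO₃⁻: pKₐ(HNO₃) ≈ -1.3
PhCH(CH₃)–OC(O)C₆H₄NO₂ loses p-O₂N–C₆H₄–COO⁻: pKₐ(p-nitrobenzoic acid) ≈ 3.4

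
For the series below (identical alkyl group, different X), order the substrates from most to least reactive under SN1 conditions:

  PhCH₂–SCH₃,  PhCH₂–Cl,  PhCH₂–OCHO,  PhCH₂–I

PhCH₂–I > PhCH₂–Cl > PhCH₂–OCHO > PhCH₂–SCH₃

Same R in every case — rank the leaving groups.
The more stable X⁻ (or X) is on its own — i.e. the weaker a base it is — the better a leaving group it makes.
PhCH₂–I loses I⁻: pKₐ(HI) ≈ -10
PhCH₂–Cl loses Cl⁻: pKₐ(HCl) ≈ -7
PhCH₂–OCHO loses HCOO⁻: pKₐ(HCOOH) ≈ 3.8
PhCH₂–SCH₃ loses RS⁻: pKₐ(RSH (a thiol)) ≈ 10.5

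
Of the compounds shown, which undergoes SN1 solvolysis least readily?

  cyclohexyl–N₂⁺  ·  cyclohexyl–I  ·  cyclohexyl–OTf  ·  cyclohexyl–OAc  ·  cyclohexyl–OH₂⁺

cyclohexyl–OAc

With the same alkyl group throughout, only the leaving group differentiates the rates.
A good leaving group is a weak base: the lower the pKₐ of its conjugate acid, the more readily it departs.
cyclohexyl–N₂⁺ loses N₂: no meaningful conjugate acid; N₂ departs as an exceptionally stable neutral molecule
cyclohexyl–OTf loses OTf⁻: pKₐ(CF₃SO₃H (triflic acid)) ≈ -14
cyclohexyl–I loses I⁻: pKₐ(HI) ≈ -10
cyclohexyl–OH₂⁺ loses H₂O: pKₐ(H₃O⁺) ≈ -1.7
cyclohexyl–OAc loses AcO⁻: pKₐ(CH₃COOH) ≈ 4.8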